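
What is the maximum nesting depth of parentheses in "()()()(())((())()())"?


Input: "()()()(())((())()())"
Tracking depth:
  Position 0 '(': depth becomes 1
  Position 1 ')': depth becomes 0
  Position 2 '(': depth becomes 1
  Position 3 ')': depth becomes 0
  Position 4 '(': depth becomes 1
  Position 5 ')': depth becomes 0
  Position 6 '(': depth becomes 1
  Position 7 '(': depth becomes 2
  Position 8 ')': depth becomes 1
  Position 9 ')': depth becomes 0
  Position 10 '(': depth becomes 1
  Position 11 '(': depth becomes 2
  Position 12 '(': depth becomes 3
  Position 13 ')': depth becomes 2
  Position 14 ')': depth becomes 1
  Position 15 '(': depth becomes 2
  Position 16 ')': depth becomes 1
  Position 17 '(': depth becomes 2
  Position 18 ')': depth becomes 1
  Position 19 ')': depth becomes 0
Maximum depth reached: 3

3


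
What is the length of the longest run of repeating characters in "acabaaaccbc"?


Input: "acabaaaccbc"
Scanning for longest run:
  Position 1 ('c'): new char, reset run to 1
  Position 2 ('a'): new char, reset run to 1
  Position 3 ('b'): new char, reset run to 1
  Position 4 ('a'): new char, reset run to 1
  Position 5 ('a'): continues run of 'a', length=2
  Position 6 ('a'): continues run of 'a', length=3
  Position 7 ('c'): new char, reset run to 1
  Position 8 ('c'): continues run of 'c', length=2
  Position 9 ('b'): new char, reset run to 1
  Position 10 ('c'): new char, reset run to 1
Longest run: 'a' with length 3

3


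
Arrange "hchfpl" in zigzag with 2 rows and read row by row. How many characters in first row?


Zigzag "hchfpl" into 2 rows:
Placing characters:
  'h' => row 0
  'c' => row 1
  'h' => row 0
  'f' => row 1
  'p' => row 0
  'l' => row 1
Rows:
  Row 0: "hhp"
  Row 1: "cfl"
First row length: 3

3


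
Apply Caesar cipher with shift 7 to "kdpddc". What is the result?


Caesar cipher: shift "kdpddc" by 7
  'k' (pos 10) + 7 = pos 17 = 'r'
  'd' (pos 3) + 7 = pos 10 = 'k'
  'p' (pos 15) + 7 = pos 22 = 'w'
  'd' (pos 3) + 7 = pos 10 = 'k'
  'd' (pos 3) + 7 = pos 10 = 'k'
  'c' (pos 2) + 7 = pos 9 = 'j'
Result: rkwkkj

rkwkkj


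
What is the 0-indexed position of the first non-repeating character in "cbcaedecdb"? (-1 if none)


Input: cbcaedecdb
Character frequencies:
  'a': 1
  'b': 2
  'c': 3
  'd': 2
  'e': 2
Scanning left to right for freq == 1:
  Position 0 ('c'): freq=3, skip
  Position 1 ('b'): freq=2, skip
  Position 2 ('c'): freq=3, skip
  Position 3 ('a'): unique! => answer = 3

3


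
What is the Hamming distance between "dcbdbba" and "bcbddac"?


Comparing "dcbdbba" and "bcbddac" position by position:
  Position 0: 'd' vs 'b' => differ
  Position 1: 'c' vs 'c' => same
  Position 2: 'b' vs 'b' => same
  Position 3: 'd' vs 'd' => same
  Position 4: 'b' vs 'd' => differ
  Position 5: 'b' vs 'a' => differ
  Position 6: 'a' vs 'c' => differ
Total differences (Hamming distance): 4

4


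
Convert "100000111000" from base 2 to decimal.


Input: "100000111000" in base 2
Positional expansion:
  Digit '1' (value 1) x 2^11 = 2048
  Digit '0' (value 0) x 2^10 = 0
  Digit '0' (value 0) x 2^9 = 0
  Digit '0' (value 0) x 2^8 = 0
  Digit '0' (value 0) x 2^7 = 0
  Digit '0' (value 0) x 2^6 = 0
  Digit '1' (value 1) x 2^5 = 32
  Digit '1' (value 1) x 2^4 = 16
  Digit '1' (value 1) x 2^3 = 8
  Digit '0' (value 0) x 2^2 = 0
  Digit '0' (value 0) x 2^1 = 0
  Digit '0' (value 0) x 2^0 = 0
Sum = 2104

2104


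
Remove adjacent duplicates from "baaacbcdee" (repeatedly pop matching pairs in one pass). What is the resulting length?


Input: baaacbcdee
Stack-based adjacent duplicate removal:
  Read 'b': push. Stack: b
  Read 'a': push. Stack: ba
  Read 'a': matches stack top 'a' => pop. Stack: b
  Read 'a': push. Stack: ba
  Read 'c': push. Stack: bac
  Read 'b': push. Stack: bacb
  Read 'c': push. Stack: bacbc
  Read 'd': push. Stack: bacbcd
  Read 'e': push. Stack: bacbcde
  Read 'e': matches stack top 'e' => pop. Stack: bacbcd
Final stack: "bacbcd" (length 6)

6


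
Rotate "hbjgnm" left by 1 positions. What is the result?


Input: "hbjgnm", rotate left by 1
First 1 characters: "h"
Remaining characters: "bjgnm"
Concatenate remaining + first: "bjgnm" + "h" = "bjgnmh"

bjgnmh


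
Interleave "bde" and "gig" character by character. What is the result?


Interleaving "bde" and "gig":
  Position 0: 'b' from first, 'g' from second => "bg"
  Position 1: 'd' from first, 'i' from second => "di"
  Position 2: 'e' from first, 'g' from second => "eg"
Result: bgdieg

bgdieg


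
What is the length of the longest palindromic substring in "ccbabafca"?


Input: "ccbabafca"
Checking substrings for palindromes:
  [2:5] "bab" (len 3) => palindrome
  [3:6] "aba" (len 3) => palindrome
  [0:2] "cc" (len 2) => palindrome
Longest palindromic substring: "bab" with length 3

3


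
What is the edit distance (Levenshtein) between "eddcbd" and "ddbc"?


Computing edit distance: "eddcbd" -> "ddbc"
DP table:
           d    d    b    c
      0    1    2    3    4
  e   1    1    2    3    4
  d   2    1    1    2    3
  d   3    2    1    2    3
  c   4    3    2    2    2
  b   5    4    3    2    3
  d   6    5    4    3    3
Edit distance = dp[6][4] = 3

3


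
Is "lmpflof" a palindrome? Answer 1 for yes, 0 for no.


Input: lmpflof
Reversed: folfpml
  Compare pos 0 ('l') with pos 6 ('f'): MISMATCH
  Compare pos 1 ('m') with pos 5 ('o'): MISMATCH
  Compare pos 2 ('p') with pos 4 ('l'): MISMATCH
Result: not a palindrome

0


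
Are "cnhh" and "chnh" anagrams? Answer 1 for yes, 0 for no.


Strings: "cnhh", "chnh"
Sorted first:  chhn
Sorted second: chhn
Sorted forms match => anagrams

1


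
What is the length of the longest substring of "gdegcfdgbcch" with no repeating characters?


Input: "gdegcfdgbcch"
Sliding window (track last position of each char):
  Position 0 ('g'): window [0,0] length 1 -- new best
  Position 1 ('d'): window [0,1] length 2 -- new best
  Position 2 ('e'): window [0,2] length 3 -- new best
  Position 3 ('g'): repeat (last at 0), move window start to 1
  Position 3 ('g'): window [1,3] length 3
  Position 4 ('c'): window [1,4] length 4 -- new best
  Position 5 ('f'): window [1,5] length 5 -- new best
  Position 6 ('d'): repeat (last at 1), move window start to 2
  Position 6 ('d'): window [2,6] length 5
  Position 7 ('g'): repeat (last at 3), move window start to 4
  Position 7 ('g'): window [4,7] length 4
  Position 8 ('b'): window [4,8] length 5
  Position 9 ('c'): repeat (last at 4), move window start to 5
  Position 9 ('c'): window [5,9] length 5
  Position 10 ('c'): repeat (last at 9), move window start to 10
  Position 10 ('c'): window [10,10] length 1
  Position 11 ('h'): window [10,11] length 2
Longest substring with no repeats: "degcf" with length 5

5


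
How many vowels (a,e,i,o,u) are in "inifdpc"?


Input: inifdpc
Checking each character:
  'i' at position 0: vowel (running total: 1)
  'n' at position 1: consonant
  'i' at position 2: vowel (running total: 2)
  'f' at position 3: consonant
  'd' at position 4: consonant
  'p' at position 5: consonant
  'c' at position 6: consonant
Total vowels: 2

2


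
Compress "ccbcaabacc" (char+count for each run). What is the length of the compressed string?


Input: ccbcaabacc
Runs:
  'c' x 2 => "c2"
  'b' x 1 => "b1"
  'c' x 1 => "c1"
  'a' x 2 => "a2"
  'b' x 1 => "b1"
  'a' x 1 => "a1"
  'c' x 2 => "c2"
Compressed: "c2b1c1a2b1a1c2"
Compressed length: 14

14


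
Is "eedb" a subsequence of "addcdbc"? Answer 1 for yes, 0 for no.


Check if "eedb" is a subsequence of "addcdbc"
Greedy scan:
  Position 0 ('a'): no match needed
  Position 1 ('d'): no match needed
  Position 2 ('d'): no match needed
  Position 3 ('c'): no match needed
  Position 4 ('d'): no match needed
  Position 5 ('b'): no match needed
  Position 6 ('c'): no match needed
Only matched 0/4 characters => not a subsequence

0


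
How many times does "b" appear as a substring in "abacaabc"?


Searching for "b" in "abacaabc"
Scanning each position:
  Position 0: "a" => no
  Position 1: "b" => MATCH
  Position 2: "a" => no
  Position 3: "c" => no
  Position 4: "a" => no
  Position 5: "a" => no
  Position 6: "b" => MATCH
  Position 7: "c" => no
Total occurrences: 2

2


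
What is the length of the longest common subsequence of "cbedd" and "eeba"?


LCS of "cbedd" and "eeba"
DP table:
           e    e    b    a
      0    0    0    0    0
  c   0    0    0    0    0
  b   0    0    0    1    1
  e   0    1    1    1    1
  d   0    1    1    1    1
  d   0    1    1    1    1
LCS length = dp[5][4] = 1

1


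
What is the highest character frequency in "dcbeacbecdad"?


Input: dcbeacbecdad
Character counts:
  'a': 2
  'b': 2
  'c': 3
  'd': 3
  'e': 2
Maximum frequency: 3

3


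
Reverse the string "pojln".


Input: pojln
Reading characters right to left:
  Position 4: 'n'
  Position 3: 'l'
  Position 2: 'j'
  Position 1: 'o'
  Position 0: 'p'
Reversed: nljop

nljop


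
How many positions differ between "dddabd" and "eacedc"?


Comparing "dddabd" and "eacedc" position by position:
  Position 0: 'd' vs 'e' => DIFFER
  Position 1: 'd' vs 'a' => DIFFER
  Position 2: 'd' vs 'c' => DIFFER
  Position 3: 'a' vs 'e' => DIFFER
  Position 4: 'b' vs 'd' => DIFFER
  Position 5: 'd' vs 'c' => DIFFER
Positions that differ: 6

6


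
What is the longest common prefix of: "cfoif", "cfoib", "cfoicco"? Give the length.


Words: cfoif, cfoib, cfoicco
  Position 0: all 'c' => match
  Position 1: all 'f' => match
  Position 2: all 'o' => match
  Position 3: all 'i' => match
  Position 4: ('f', 'b', 'c') => mismatch, stop
LCP = "cfoi" (length 4)

4


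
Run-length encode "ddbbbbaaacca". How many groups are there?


Input: ddbbbbaaacca
Scanning for consecutive runs:
  Group 1: 'd' x 2 (positions 0-1)
  Group 2: 'b' x 4 (positions 2-5)
  Group 3: 'a' x 3 (positions 6-8)
  Group 4: 'c' x 2 (positions 9-10)
  Group 5: 'a' x 1 (positions 11-11)
Total groups: 5

5


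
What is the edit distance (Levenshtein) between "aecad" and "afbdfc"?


Computing edit distance: "aecad" -> "afbdfc"
DP table:
           a    f    b    d    f    c
      0    1    2    3    4    5    6
  a   1    0    1    2    3    4    5
  e   2    1    1    2    3    4    5
  c   3    2    2    2    3    4    4
  a   4    3    3    3    3    4    5
  d   5    4    4    4    3    4    5
Edit distance = dp[5][6] = 5

5


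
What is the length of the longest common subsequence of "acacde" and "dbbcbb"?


LCS of "acacde" and "dbbcbb"
DP table:
           d    b    b    c    b    b
      0    0    0    0    0    0    0
  a   0    0    0    0    0    0    0
  c   0    0    0    0    1    1    1
  a   0    0    0    0    1    1    1
  c   0    0    0    0    1    1    1
  d   0    1    1    1    1    1    1
  e   0    1    1    1    1    1    1
LCS length = dp[6][6] = 1

1


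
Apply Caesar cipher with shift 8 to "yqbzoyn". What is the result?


Caesar cipher: shift "yqbzoyn" by 8
  'y' (pos 24) + 8 = pos 6 = 'g'
  'q' (pos 16) + 8 = pos 24 = 'y'
  'b' (pos 1) + 8 = pos 9 = 'j'
  'z' (pos 25) + 8 = pos 7 = 'h'
  'o' (pos 14) + 8 = pos 22 = 'w'
  'y' (pos 24) + 8 = pos 6 = 'g'
  'n' (pos 13) + 8 = pos 21 = 'v'
Result: gyjhwgv

gyjhwgv


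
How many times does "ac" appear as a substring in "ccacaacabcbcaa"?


Searching for "ac" in "ccacaacabcbcaa"
Scanning each position:
  Position 0: "cc" => no
  Position 1: "ca" => no
  Position 2: "ac" => MATCH
  Position 3: "ca" => no
  Position 4: "aa" => no
  Position 5: "ac" => MATCH
  Position 6: "ca" => no
  Position 7: "ab" => no
  Position 8: "bc" => no
  Position 9: "cb" => no
  Position 10: "bc" => no
  Position 11: "ca" => no
  Position 12: "aa" => no
Total occurrences: 2

2


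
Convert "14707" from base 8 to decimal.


Input: "14707" in base 8
Positional expansion:
  Digit '1' (value 1) x 8^4 = 4096
  Digit '4' (value 4) x 8^3 = 2048
  Digit '7' (value 7) x 8^2 = 448
  Digit '0' (value 0) x 8^1 = 0
  Digit '7' (value 7) x 8^0 = 7
Sum = 6599

6599


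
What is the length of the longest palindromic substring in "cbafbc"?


Input: "cbafbc"
Checking substrings for palindromes:
  No multi-char palindromic substrings found
Longest palindromic substring: "c" with length 1

1


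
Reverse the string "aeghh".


Input: aeghh
Reading characters right to left:
  Position 4: 'h'
  Position 3: 'h'
  Position 2: 'g'
  Position 1: 'e'
  Position 0: 'a'
Reversed: hhgea

hhgea


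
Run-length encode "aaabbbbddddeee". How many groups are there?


Input: aaabbbbddddeee
Scanning for consecutive runs:
  Group 1: 'a' x 3 (positions 0-2)
  Group 2: 'b' x 4 (positions 3-6)
  Group 3: 'd' x 4 (positions 7-10)
  Group 4: 'e' x 3 (positions 11-13)
Total groups: 4

4


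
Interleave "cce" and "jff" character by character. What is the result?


Interleaving "cce" and "jff":
  Position 0: 'c' from first, 'j' from second => "cj"
  Position 1: 'c' from first, 'f' from second => "cf"
  Position 2: 'e' from first, 'f' from second => "ef"
Result: cjcfef

cjcfef


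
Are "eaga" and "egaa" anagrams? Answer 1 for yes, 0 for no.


Strings: "eaga", "egaa"
Sorted first:  aaeg
Sorted second: aaeg
Sorted forms match => anagrams

1


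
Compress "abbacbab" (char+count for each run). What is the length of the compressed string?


Input: abbacbab
Runs:
  'a' x 1 => "a1"
  'b' x 2 => "b2"
  'a' x 1 => "a1"
  'c' x 1 => "c1"
  'b' x 1 => "b1"
  'a' x 1 => "a1"
  'b' x 1 => "b1"
Compressed: "a1b2a1c1b1a1b1"
Compressed length: 14

14


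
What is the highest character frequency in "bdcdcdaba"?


Input: bdcdcdaba
Character counts:
  'a': 2
  'b': 2
  'c': 2
  'd': 3
Maximum frequency: 3

3


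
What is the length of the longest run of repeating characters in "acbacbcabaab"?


Input: "acbacbcabaab"
Scanning for longest run:
  Position 1 ('c'): new char, reset run to 1
  Position 2 ('b'): new char, reset run to 1
  Position 3 ('a'): new char, reset run to 1
  Position 4 ('c'): new char, reset run to 1
  Position 5 ('b'): new char, reset run to 1
  Position 6 ('c'): new char, reset run to 1
  Position 7 ('a'): new char, reset run to 1
  Position 8 ('b'): new char, reset run to 1
  Position 9 ('a'): new char, reset run to 1
  Position 10 ('a'): continues run of 'a', length=2
  Position 11 ('b'): new char, reset run to 1
Longest run: 'a' with length 2

2


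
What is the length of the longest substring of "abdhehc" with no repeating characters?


Input: "abdhehc"
Sliding window (track last position of each char):
  Position 0 ('a'): window [0,0] length 1 -- new best
  Position 1 ('b'): window [0,1] length 2 -- new best
  Position 2 ('d'): window [0,2] length 3 -- new best
  Position 3 ('h'): window [0,3] length 4 -- new best
  Position 4 ('e'): window [0,4] length 5 -- new best
  Position 5 ('h'): repeat (last at 3), move window start to 4
  Position 5 ('h'): window [4,5] length 2
  Position 6 ('c'): window [4,6] length 3
Longest substring with no repeats: "abdhe" with length 5

5


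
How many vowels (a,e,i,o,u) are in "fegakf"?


Input: fegakf
Checking each character:
  'f' at position 0: consonant
  'e' at position 1: vowel (running total: 1)
  'g' at position 2: consonant
  'a' at position 3: vowel (running total: 2)
  'k' at position 4: consonant
  'f' at position 5: consonant
Total vowels: 2

2


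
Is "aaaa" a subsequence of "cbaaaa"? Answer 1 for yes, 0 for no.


Check if "aaaa" is a subsequence of "cbaaaa"
Greedy scan:
  Position 0 ('c'): no match needed
  Position 1 ('b'): no match needed
  Position 2 ('a'): matches sub[0] = 'a'
  Position 3 ('a'): matches sub[1] = 'a'
  Position 4 ('a'): matches sub[2] = 'a'
  Position 5 ('a'): matches sub[3] = 'a'
All 4 characters matched => is a subsequence

1


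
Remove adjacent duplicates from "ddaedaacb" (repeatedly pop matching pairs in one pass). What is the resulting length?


Input: ddaedaacb
Stack-based adjacent duplicate removal:
  Read 'd': push. Stack: d
  Read 'd': matches stack top 'd' => pop. Stack: (empty)
  Read 'a': push. Stack: a
  Read 'e': push. Stack: ae
  Read 'd': push. Stack: aed
  Read 'a': push. Stack: aeda
  Read 'a': matches stack top 'a' => pop. Stack: aed
  Read 'c': push. Stack: aedc
  Read 'b': push. Stack: aedcb
Final stack: "aedcb" (length 5)

5


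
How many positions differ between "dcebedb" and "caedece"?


Comparing "dcebedb" and "caedece" position by position:
  Position 0: 'd' vs 'c' => DIFFER
  Position 1: 'c' vs 'a' => DIFFER
  Position 2: 'e' vs 'e' => same
  Position 3: 'b' vs 'd' => DIFFER
  Position 4: 'e' vs 'e' => same
  Position 5: 'd' vs 'c' => DIFFER
  Position 6: 'b' vs 'e' => DIFFER
Positions that differ: 5

5


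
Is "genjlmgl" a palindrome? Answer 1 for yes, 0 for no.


Input: genjlmgl
Reversed: lgmljneg
  Compare pos 0 ('g') with pos 7 ('l'): MISMATCH
  Compare pos 1 ('e') with pos 6 ('g'): MISMATCH
  Compare pos 2 ('n') with pos 5 ('m'): MISMATCH
  Compare pos 3 ('j') with pos 4 ('l'): MISMATCH
Result: not a palindrome

0


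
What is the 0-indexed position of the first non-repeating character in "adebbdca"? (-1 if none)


Input: adebbdca
Character frequencies:
  'a': 2
  'b': 2
  'c': 1
  'd': 2
  'e': 1
Scanning left to right for freq == 1:
  Position 0 ('a'): freq=2, skip
  Position 1 ('d'): freq=2, skip
  Position 2 ('e'): unique! => answer = 2

2


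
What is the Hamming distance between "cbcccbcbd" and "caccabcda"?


Comparing "cbcccbcbd" and "caccabcda" position by position:
  Position 0: 'c' vs 'c' => same
  Position 1: 'b' vs 'a' => differ
  Position 2: 'c' vs 'c' => same
  Position 3: 'c' vs 'c' => same
  Position 4: 'c' vs 'a' => differ
  Position 5: 'b' vs 'b' => same
  Position 6: 'c' vs 'c' => same
  Position 7: 'b' vs 'd' => differ
  Position 8: 'd' vs 'a' => differ
Total differences (Hamming distance): 4

4


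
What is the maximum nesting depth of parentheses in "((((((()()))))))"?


Input: "((((((()()))))))"
Tracking depth:
  Position 0 '(': depth becomes 1
  Position 1 '(': depth becomes 2
  Position 2 '(': depth becomes 3
  Position 3 '(': depth becomes 4
  Position 4 '(': depth becomes 5
  Position 5 '(': depth becomes 6
  Position 6 '(': depth becomes 7
  Position 7 ')': depth becomes 6
  Position 8 '(': depth becomes 7
  Position 9 ')': depth becomes 6
  Position 10 ')': depth becomes 5
  Position 11 ')': depth becomes 4
  Position 12 ')': depth becomes 3
  Position 13 ')': depth becomes 2
  Position 14 ')': depth becomes 1
  Position 15 ')': depth becomes 0
Maximum depth reached: 7

7


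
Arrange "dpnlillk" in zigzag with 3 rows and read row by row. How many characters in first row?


Zigzag "dpnlillk" into 3 rows:
Placing characters:
  'd' => row 0
  'p' => row 1
  'n' => row 2
  'l' => row 1
  'i' => row 0
  'l' => row 1
  'l' => row 2
  'k' => row 1
Rows:
  Row 0: "di"
  Row 1: "pllk"
  Row 2: "nl"
First row length: 2

2


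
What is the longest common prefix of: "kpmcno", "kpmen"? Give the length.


Words: kpmcno, kpmen
  Position 0: all 'k' => match
  Position 1: all 'p' => match
  Position 2: all 'm' => match
  Position 3: ('c', 'e') => mismatch, stop
LCP = "kpm" (length 3)

3


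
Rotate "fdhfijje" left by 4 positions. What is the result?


Input: "fdhfijje", rotate left by 4
First 4 characters: "fdhf"
Remaining characters: "ijje"
Concatenate remaining + first: "ijje" + "fdhf" = "ijjefdhf"

ijjefdhf


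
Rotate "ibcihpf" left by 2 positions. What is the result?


Input: "ibcihpf", rotate left by 2
First 2 characters: "ib"
Remaining characters: "cihpf"
Concatenate remaining + first: "cihpf" + "ib" = "cihpfib"

cihpfib


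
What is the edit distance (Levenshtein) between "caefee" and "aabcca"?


Computing edit distance: "caefee" -> "aabcca"
DP table:
           a    a    b    c    c    a
      0    1    2    3    4    5    6
  c   1    1    2    3    3    4    5
  a   2    1    1    2    3    4    4
  e   3    2    2    2    3    4    5
  f   4    3    3    3    3    4    5
  e   5    4    4    4    4    4    5
  e   6    5    5    5    5    5    5
Edit distance = dp[6][6] = 5

5


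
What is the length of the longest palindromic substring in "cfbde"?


Input: "cfbde"
Checking substrings for palindromes:
  No multi-char palindromic substrings found
Longest palindromic substring: "c" with length 1

1


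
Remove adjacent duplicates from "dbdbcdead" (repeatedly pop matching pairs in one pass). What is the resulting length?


Input: dbdbcdead
Stack-based adjacent duplicate removal:
  Read 'd': push. Stack: d
  Read 'b': push. Stack: db
  Read 'd': push. Stack: dbd
  Read 'b': push. Stack: dbdb
  Read 'c': push. Stack: dbdbc
  Read 'd': push. Stack: dbdbcd
  Read 'e': push. Stack: dbdbcde
  Read 'a': push. Stack: dbdbcdea
  Read 'd': push. Stack: dbdbcdead
Final stack: "dbdbcdead" (length 9)

9


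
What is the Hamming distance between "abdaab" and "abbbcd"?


Comparing "abdaab" and "abbbcd" position by position:
  Position 0: 'a' vs 'a' => same
  Position 1: 'b' vs 'b' => same
  Position 2: 'd' vs 'b' => differ
  Position 3: 'a' vs 'b' => differ
  Position 4: 'a' vs 'c' => differ
  Position 5: 'b' vs 'd' => differ
Total differences (Hamming distance): 4

4


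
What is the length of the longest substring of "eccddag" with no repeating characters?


Input: "eccddag"
Sliding window (track last position of each char):
  Position 0 ('e'): window [0,0] length 1 -- new best
  Position 1 ('c'): window [0,1] length 2 -- new best
  Position 2 ('c'): repeat (last at 1), move window start to 2
  Position 2 ('c'): window [2,2] length 1
  Position 3 ('d'): window [2,3] length 2
  Position 4 ('d'): repeat (last at 3), move window start to 4
  Position 4 ('d'): window [4,4] length 1
  Position 5 ('a'): window [4,5] length 2
  Position 6 ('g'): window [4,6] length 3 -- new best
Longest substring with no repeats: "dag" with length 3

3


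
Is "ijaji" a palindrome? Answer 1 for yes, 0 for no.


Input: ijaji
Reversed: ijaji
  Compare pos 0 ('i') with pos 4 ('i'): match
  Compare pos 1 ('j') with pos 3 ('j'): match
Result: palindrome

1


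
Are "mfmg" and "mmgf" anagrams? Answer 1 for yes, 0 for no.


Strings: "mfmg", "mmgf"
Sorted first:  fgmm
Sorted second: fgmm
Sorted forms match => anagrams

1


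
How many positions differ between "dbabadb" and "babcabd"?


Comparing "dbabadb" and "babcabd" position by position:
  Position 0: 'd' vs 'b' => DIFFER
  Position 1: 'b' vs 'a' => DIFFER
  Position 2: 'a' vs 'b' => DIFFER
  Position 3: 'b' vs 'c' => DIFFER
  Position 4: 'a' vs 'a' => same
  Position 5: 'd' vs 'b' => DIFFER
  Position 6: 'b' vs 'd' => DIFFER
Positions that differ: 6

6


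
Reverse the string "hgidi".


Input: hgidi
Reading characters right to left:
  Position 4: 'i'
  Position 3: 'd'
  Position 2: 'i'
  Position 1: 'g'
  Position 0: 'h'
Reversed: idigh

idigh


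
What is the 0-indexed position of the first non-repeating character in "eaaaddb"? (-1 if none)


Input: eaaaddb
Character frequencies:
  'a': 3
  'b': 1
  'd': 2
  'e': 1
Scanning left to right for freq == 1:
  Position 0 ('e'): unique! => answer = 0

0


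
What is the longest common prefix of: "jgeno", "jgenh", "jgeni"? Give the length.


Words: jgeno, jgenh, jgeni
  Position 0: all 'j' => match
  Position 1: all 'g' => match
  Position 2: all 'e' => match
  Position 3: all 'n' => match
  Position 4: ('o', 'h', 'i') => mismatch, stop
LCP = "jgen" (length 4)

4


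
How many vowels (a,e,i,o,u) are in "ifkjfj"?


Input: ifkjfj
Checking each character:
  'i' at position 0: vowel (running total: 1)
  'f' at position 1: consonant
  'k' at position 2: consonant
  'j' at position 3: consonant
  'f' at position 4: consonant
  'j' at position 5: consonant
Total vowels: 1

1


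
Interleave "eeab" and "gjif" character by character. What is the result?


Interleaving "eeab" and "gjif":
  Position 0: 'e' from first, 'g' from second => "eg"
  Position 1: 'e' from first, 'j' from second => "ej"
  Position 2: 'a' from first, 'i' from second => "ai"
  Position 3: 'b' from first, 'f' from second => "bf"
Result: egejaibf

egejaibf


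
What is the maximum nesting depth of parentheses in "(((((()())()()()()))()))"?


Input: "(((((()())()()()()))()))"
Tracking depth:
  Position 0 '(': depth becomes 1
  Position 1 '(': depth becomes 2
  Position 2 '(': depth becomes 3
  Position 3 '(': depth becomes 4
  Position 4 '(': depth becomes 5
  Position 5 '(': depth becomes 6
  Position 6 ')': depth becomes 5
  Position 7 '(': depth becomes 6
  Position 8 ')': depth becomes 5
  Position 9 ')': depth becomes 4
  Position 10 '(': depth becomes 5
  Position 11 ')': depth becomes 4
  Position 12 '(': depth becomes 5
  Position 13 ')': depth becomes 4
  Position 14 '(': depth becomes 5
  Position 15 ')': depth becomes 4
  Position 16 '(': depth becomes 5
  Position 17 ')': depth becomes 4
  Position 18 ')': depth becomes 3
  Position 19 ')': depth becomes 2
  Position 20 '(': depth becomes 3
  Position 21 ')': depth becomes 2
  Position 22 ')': depth becomes 1
  Position 23 ')': depth becomes 0
Maximum depth reached: 6

6


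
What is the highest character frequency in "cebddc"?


Input: cebddc
Character counts:
  'b': 1
  'c': 2
  'd': 2
  'e': 1
Maximum frequency: 2

2


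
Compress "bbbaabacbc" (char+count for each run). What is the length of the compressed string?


Input: bbbaabacbc
Runs:
  'b' x 3 => "b3"
  'a' x 2 => "a2"
  'b' x 1 => "b1"
  'a' x 1 => "a1"
  'c' x 1 => "c1"
  'b' x 1 => "b1"
  'c' x 1 => "c1"
Compressed: "b3a2b1a1c1b1c1"
Compressed length: 14

14


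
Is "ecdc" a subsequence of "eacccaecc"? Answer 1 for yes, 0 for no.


Check if "ecdc" is a subsequence of "eacccaecc"
Greedy scan:
  Position 0 ('e'): matches sub[0] = 'e'
  Position 1 ('a'): no match needed
  Position 2 ('c'): matches sub[1] = 'c'
  Position 3 ('c'): no match needed
  Position 4 ('c'): no match needed
  Position 5 ('a'): no match needed
  Position 6 ('e'): no match needed
  Position 7 ('c'): no match needed
  Position 8 ('c'): no match needed
Only matched 2/4 characters => not a subsequence

0


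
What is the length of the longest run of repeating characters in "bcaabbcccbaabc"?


Input: "bcaabbcccbaabc"
Scanning for longest run:
  Position 1 ('c'): new char, reset run to 1
  Position 2 ('a'): new char, reset run to 1
  Position 3 ('a'): continues run of 'a', length=2
  Position 4 ('b'): new char, reset run to 1
  Position 5 ('b'): continues run of 'b', length=2
  Position 6 ('c'): new char, reset run to 1
  Position 7 ('c'): continues run of 'c', length=2
  Position 8 ('c'): continues run of 'c', length=3
  Position 9 ('b'): new char, reset run to 1
  Position 10 ('a'): new char, reset run to 1
  Position 11 ('a'): continues run of 'a', length=2
  Position 12 ('b'): new char, reset run to 1
  Position 13 ('c'): new char, reset run to 1
Longest run: 'c' with length 3

3


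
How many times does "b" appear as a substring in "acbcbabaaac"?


Searching for "b" in "acbcbabaaac"
Scanning each position:
  Position 0: "a" => no
  Position 1: "c" => no
  Position 2: "b" => MATCH
  Position 3: "c" => no
  Position 4: "b" => MATCH
  Position 5: "a" => no
  Position 6: "b" => MATCH
  Position 7: "a" => no
  Position 8: "a" => no
  Position 9: "a" => no
  Position 10: "c" => no
Total occurrences: 3

3


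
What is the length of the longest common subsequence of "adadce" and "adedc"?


LCS of "adadce" and "adedc"
DP table:
           a    d    e    d    c
      0    0    0    0    0    0
  a   0    1    1    1    1    1
  d   0    1    2    2    2    2
  a   0    1    2    2    2    2
  d   0    1    2    2    3    3
  c   0    1    2    2    3    4
  e   0    1    2    3    3    4
LCS length = dp[6][5] = 4

4


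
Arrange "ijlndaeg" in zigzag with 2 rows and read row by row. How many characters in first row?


Zigzag "ijlndaeg" into 2 rows:
Placing characters:
  'i' => row 0
  'j' => row 1
  'l' => row 0
  'n' => row 1
  'd' => row 0
  'a' => row 1
  'e' => row 0
  'g' => row 1
Rows:
  Row 0: "ilde"
  Row 1: "jnag"
First row length: 4

4


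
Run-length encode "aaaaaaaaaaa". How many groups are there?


Input: aaaaaaaaaaa
Scanning for consecutive runs:
  Group 1: 'a' x 11 (positions 0-10)
Total groups: 1

1


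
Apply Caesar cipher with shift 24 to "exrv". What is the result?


Caesar cipher: shift "exrv" by 24
  'e' (pos 4) + 24 = pos 2 = 'c'
  'x' (pos 23) + 24 = pos 21 = 'v'
  'r' (pos 17) + 24 = pos 15 = 'p'
  'v' (pos 21) + 24 = pos 19 = 't'
Result: cvpt

cvpt


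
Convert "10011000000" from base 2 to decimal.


Input: "10011000000" in base 2
Positional expansion:
  Digit '1' (value 1) x 2^10 = 1024
  Digit '0' (value 0) x 2^9 = 0
  Digit '0' (value 0) x 2^8 = 0
  Digit '1' (value 1) x 2^7 = 128
  Digit '1' (value 1) x 2^6 = 64
  Digit '0' (value 0) x 2^5 = 0
  Digit '0' (value 0) x 2^4 = 0
  Digit '0' (value 0) x 2^3 = 0
  Digit '0' (value 0) x 2^2 = 0
  Digit '0' (value 0) x 2^1 = 0
  Digit '0' (value 0) x 2^0 = 0
Sum = 1216

1216


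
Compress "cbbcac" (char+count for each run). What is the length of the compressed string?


Input: cbbcac
Runs:
  'c' x 1 => "c1"
  'b' x 2 => "b2"
  'c' x 1 => "c1"
  'a' x 1 => "a1"
  'c' x 1 => "c1"
Compressed: "c1b2c1a1c1"
Compressed length: 10

10


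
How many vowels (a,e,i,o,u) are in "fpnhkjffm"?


Input: fpnhkjffm
Checking each character:
  'f' at position 0: consonant
  'p' at position 1: consonant
  'n' at position 2: consonant
  'h' at position 3: consonant
  'k' at position 4: consonant
  'j' at position 5: consonant
  'f' at position 6: consonant
  'f' at position 7: consonant
  'm' at position 8: consonant
Total vowels: 0

0


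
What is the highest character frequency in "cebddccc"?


Input: cebddccc
Character counts:
  'b': 1
  'c': 4
  'd': 2
  'e': 1
Maximum frequency: 4

4


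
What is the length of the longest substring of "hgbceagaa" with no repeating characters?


Input: "hgbceagaa"
Sliding window (track last position of each char):
  Position 0 ('h'): window [0,0] length 1 -- new best
  Position 1 ('g'): window [0,1] length 2 -- new best
  Position 2 ('b'): window [0,2] length 3 -- new best
  Position 3 ('c'): window [0,3] length 4 -- new best
  Position 4 ('e'): window [0,4] length 5 -- new best
  Position 5 ('a'): window [0,5] length 6 -- new best
  Position 6 ('g'): repeat (last at 1), move window start to 2
  Position 6 ('g'): window [2,6] length 5
  Position 7 ('a'): repeat (last at 5), move window start to 6
  Position 7 ('a'): window [6,7] length 2
  Position 8 ('a'): repeat (last at 7), move window start to 8
  Position 8 ('a'): window [8,8] length 1
Longest substring with no repeats: "hgbcea" with length 6

6


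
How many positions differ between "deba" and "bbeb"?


Comparing "deba" and "bbeb" position by position:
  Position 0: 'd' vs 'b' => DIFFER
  Position 1: 'e' vs 'b' => DIFFER
  Position 2: 'b' vs 'e' => DIFFER
  Position 3: 'a' vs 'b' => DIFFER
Positions that differ: 4

4


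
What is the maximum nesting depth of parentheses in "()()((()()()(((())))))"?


Input: "()()((()()()(((())))))"
Tracking depth:
  Position 0 '(': depth becomes 1
  Position 1 ')': depth becomes 0
  Position 2 '(': depth becomes 1
  Position 3 ')': depth becomes 0
  Position 4 '(': depth becomes 1
  Position 5 '(': depth becomes 2
  Position 6 '(': depth becomes 3
  Position 7 ')': depth becomes 2
  Position 8 '(': depth becomes 3
  Position 9 ')': depth becomes 2
  Position 10 '(': depth becomes 3
  Position 11 ')': depth becomes 2
  Position 12 '(': depth becomes 3
  Position 13 '(': depth becomes 4
  Position 14 '(': depth becomes 5
  Position 15 '(': depth becomes 6
  Position 16 ')': depth becomes 5
  Position 17 ')': depth becomes 4
  Position 18 ')': depth becomes 3
  Position 19 ')': depth becomes 2
  Position 20 ')': depth becomes 1
  Position 21 ')': depth becomes 0
Maximum depth reached: 6

6


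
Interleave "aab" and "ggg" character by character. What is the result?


Interleaving "aab" and "ggg":
  Position 0: 'a' from first, 'g' from second => "ag"
  Position 1: 'a' from first, 'g' from second => "ag"
  Position 2: 'b' from first, 'g' from second => "bg"
Result: agagbg

agagbg


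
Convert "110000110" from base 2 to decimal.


Input: "110000110" in base 2
Positional expansion:
  Digit '1' (value 1) x 2^8 = 256
  Digit '1' (value 1) x 2^7 = 128
  Digit '0' (value 0) x 2^6 = 0
  Digit '0' (value 0) x 2^5 = 0
  Digit '0' (value 0) x 2^4 = 0
  Digit '0' (value 0) x 2^3 = 0
  Digit '1' (value 1) x 2^2 = 4
  Digit '1' (value 1) x 2^1 = 2
  Digit '0' (value 0) x 2^0 = 0
Sum = 390

390


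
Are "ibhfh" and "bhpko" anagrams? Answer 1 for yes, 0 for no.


Strings: "ibhfh", "bhpko"
Sorted first:  bfhhi
Sorted second: bhkop
Differ at position 1: 'f' vs 'h' => not anagrams

0


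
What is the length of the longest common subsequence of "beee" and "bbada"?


LCS of "beee" and "bbada"
DP table:
           b    b    a    d    a
      0    0    0    0    0    0
  b   0    1    1    1    1    1
  e   0    1    1    1    1    1
  e   0    1    1    1    1    1
  e   0    1    1    1    1    1
LCS length = dp[4][5] = 1

1


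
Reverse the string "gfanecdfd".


Input: gfanecdfd
Reading characters right to left:
  Position 8: 'd'
  Position 7: 'f'
  Position 6: 'd'
  Position 5: 'c'
  Position 4: 'e'
  Position 3: 'n'
  Position 2: 'a'
  Position 1: 'f'
  Position 0: 'g'
Reversed: dfdcenafg

dfdcenafg


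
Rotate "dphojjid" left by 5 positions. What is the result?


Input: "dphojjid", rotate left by 5
First 5 characters: "dphoj"
Remaining characters: "jid"
Concatenate remaining + first: "jid" + "dphoj" = "jiddphoj"

jiddphoj


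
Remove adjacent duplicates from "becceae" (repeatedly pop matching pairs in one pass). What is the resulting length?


Input: becceae
Stack-based adjacent duplicate removal:
  Read 'b': push. Stack: b
  Read 'e': push. Stack: be
  Read 'c': push. Stack: bec
  Read 'c': matches stack top 'c' => pop. Stack: be
  Read 'e': matches stack top 'e' => pop. Stack: b
  Read 'a': push. Stack: ba
  Read 'e': push. Stack: bae
Final stack: "bae" (length 3)

3


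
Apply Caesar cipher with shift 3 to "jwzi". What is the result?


Caesar cipher: shift "jwzi" by 3
  'j' (pos 9) + 3 = pos 12 = 'm'
  'w' (pos 22) + 3 = pos 25 = 'z'
  'z' (pos 25) + 3 = pos 2 = 'c'
  'i' (pos 8) + 3 = pos 11 = 'l'
Result: mzcl

mzcl


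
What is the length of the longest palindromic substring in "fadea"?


Input: "fadea"
Checking substrings for palindromes:
  No multi-char palindromic substrings found
Longest palindromic substring: "f" with length 1

1


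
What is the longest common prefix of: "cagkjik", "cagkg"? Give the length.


Words: cagkjik, cagkg
  Position 0: all 'c' => match
  Position 1: all 'a' => match
  Position 2: all 'g' => match
  Position 3: all 'k' => match
  Position 4: ('j', 'g') => mismatch, stop
LCP = "cagk" (length 4)

4


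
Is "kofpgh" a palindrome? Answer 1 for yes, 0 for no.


Input: kofpgh
Reversed: hgpfok
  Compare pos 0 ('k') with pos 5 ('h'): MISMATCH
  Compare pos 1 ('o') with pos 4 ('g'): MISMATCH
  Compare pos 2 ('f') with pos 3 ('p'): MISMATCH
Result: not a palindrome

0


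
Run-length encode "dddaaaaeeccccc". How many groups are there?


Input: dddaaaaeeccccc
Scanning for consecutive runs:
  Group 1: 'd' x 3 (positions 0-2)
  Group 2: 'a' x 4 (positions 3-6)
  Group 3: 'e' x 2 (positions 7-8)
  Group 4: 'c' x 5 (positions 9-13)
Total groups: 4

4


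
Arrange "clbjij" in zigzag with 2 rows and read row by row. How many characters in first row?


Zigzag "clbjij" into 2 rows:
Placing characters:
  'c' => row 0
  'l' => row 1
  'b' => row 0
  'j' => row 1
  'i' => row 0
  'j' => row 1
Rows:
  Row 0: "cbi"
  Row 1: "ljj"
First row length: 3

3


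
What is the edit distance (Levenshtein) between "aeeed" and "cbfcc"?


Computing edit distance: "aeeed" -> "cbfcc"
DP table:
           c    b    f    c    c
      0    1    2    3    4    5
  a   1    1    2    3    4    5
  e   2    2    2    3    4    5
  e   3    3    3    3    4    5
  e   4    4    4    4    4    5
  d   5    5    5    5    5    5
Edit distance = dp[5][5] = 5

5


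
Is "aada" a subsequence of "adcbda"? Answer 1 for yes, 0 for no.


Check if "aada" is a subsequence of "adcbda"
Greedy scan:
  Position 0 ('a'): matches sub[0] = 'a'
  Position 1 ('d'): no match needed
  Position 2 ('c'): no match needed
  Position 3 ('b'): no match needed
  Position 4 ('d'): no match needed
  Position 5 ('a'): matches sub[1] = 'a'
Only matched 2/4 characters => not a subsequence

0


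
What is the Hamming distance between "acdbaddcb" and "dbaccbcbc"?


Comparing "acdbaddcb" and "dbaccbcbc" position by position:
  Position 0: 'a' vs 'd' => differ
  Position 1: 'c' vs 'b' => differ
  Position 2: 'd' vs 'a' => differ
  Position 3: 'b' vs 'c' => differ
  Position 4: 'a' vs 'c' => differ
  Position 5: 'd' vs 'b' => differ
  Position 6: 'd' vs 'c' => differ
  Position 7: 'c' vs 'b' => differ
  Position 8: 'b' vs 'c' => differ
Total differences (Hamming distance): 9

9


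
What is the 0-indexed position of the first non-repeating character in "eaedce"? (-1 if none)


Input: eaedce
Character frequencies:
  'a': 1
  'c': 1
  'd': 1
  'e': 3
Scanning left to right for freq == 1:
  Position 0 ('e'): freq=3, skip
  Position 1 ('a'): unique! => answer = 1

1


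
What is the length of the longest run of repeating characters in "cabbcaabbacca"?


Input: "cabbcaabbacca"
Scanning for longest run:
  Position 1 ('a'): new char, reset run to 1
  Position 2 ('b'): new char, reset run to 1
  Position 3 ('b'): continues run of 'b', length=2
  Position 4 ('c'): new char, reset run to 1
  Position 5 ('a'): new char, reset run to 1
  Position 6 ('a'): continues run of 'a', length=2
  Position 7 ('b'): new char, reset run to 1
  Position 8 ('b'): continues run of 'b', length=2
  Position 9 ('a'): new char, reset run to 1
  Position 10 ('c'): new char, reset run to 1
  Position 11 ('c'): continues run of 'c', length=2
  Position 12 ('a'): new char, reset run to 1
Longest run: 'b' with length 2

2


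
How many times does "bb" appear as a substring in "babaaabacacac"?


Searching for "bb" in "babaaabacacac"
Scanning each position:
  Position 0: "ba" => no
  Position 1: "ab" => no
  Position 2: "ba" => no
  Position 3: "aa" => no
  Position 4: "aa" => no
  Position 5: "ab" => no
  Position 6: "ba" => no
  Position 7: "ac" => no
  Position 8: "ca" => no
  Position 9: "ac" => no
  Position 10: "ca" => no
  Position 11: "ac" => no
Total occurrences: 0

0


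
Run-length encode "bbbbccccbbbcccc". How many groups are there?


Input: bbbbccccbbbcccc
Scanning for consecutive runs:
  Group 1: 'b' x 4 (positions 0-3)
  Group 2: 'c' x 4 (positions 4-7)
  Group 3: 'b' x 3 (positions 8-10)
  Group 4: 'c' x 4 (positions 11-14)
Total groups: 4

4


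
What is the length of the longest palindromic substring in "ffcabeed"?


Input: "ffcabeed"
Checking substrings for palindromes:
  [0:2] "ff" (len 2) => palindrome
  [5:7] "ee" (len 2) => palindrome
Longest palindromic substring: "ff" with length 2

2


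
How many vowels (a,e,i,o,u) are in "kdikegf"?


Input: kdikegf
Checking each character:
  'k' at position 0: consonant
  'd' at position 1: consonant
  'i' at position 2: vowel (running total: 1)
  'k' at position 3: consonant
  'e' at position 4: vowel (running total: 2)
  'g' at position 5: consonant
  'f' at position 6: consonant
Total vowels: 2

2


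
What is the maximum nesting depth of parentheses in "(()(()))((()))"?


Input: "(()(()))((()))"
Tracking depth:
  Position 0 '(': depth becomes 1
  Position 1 '(': depth becomes 2
  Position 2 ')': depth becomes 1
  Position 3 '(': depth becomes 2
  Position 4 '(': depth becomes 3
  Position 5 ')': depth becomes 2
  Position 6 ')': depth becomes 1
  Position 7 ')': depth becomes 0
  Position 8 '(': depth becomes 1
  Position 9 '(': depth becomes 2
  Position 10 '(': depth becomes 3
  Position 11 ')': depth becomes 2
  Position 12 ')': depth becomes 1
  Position 13 ')': depth becomes 0
Maximum depth reached: 3

3
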